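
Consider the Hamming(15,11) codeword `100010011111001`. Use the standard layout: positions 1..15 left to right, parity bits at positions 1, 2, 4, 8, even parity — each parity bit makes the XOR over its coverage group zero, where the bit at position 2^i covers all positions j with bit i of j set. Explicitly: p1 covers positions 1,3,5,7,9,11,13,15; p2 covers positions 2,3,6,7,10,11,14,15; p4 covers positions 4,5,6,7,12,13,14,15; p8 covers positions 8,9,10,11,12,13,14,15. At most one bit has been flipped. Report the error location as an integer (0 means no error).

s1: b1⊕b3⊕b5⊕b7⊕b9⊕b11⊕b13⊕b15 = 1⊕0⊕1⊕0⊕1⊕1⊕0⊕1 = 1
s2: b2⊕b3⊕b6⊕b7⊕b10⊕b11⊕b14⊕b15 = 0⊕0⊕0⊕0⊕1⊕1⊕0⊕1 = 1
s4: b4⊕b5⊕b6⊕b7⊕b12⊕b13⊕b14⊕b15 = 0⊕1⊕0⊕0⊕1⊕0⊕0⊕1 = 1
s8: b8⊕b9⊕b10⊕b11⊕b12⊕b13⊕b14⊕b15 = 1⊕1⊕1⊕1⊕1⊕0⊕0⊕1 = 0
Syndrome (s8...s1) = 0111 → position 7.

7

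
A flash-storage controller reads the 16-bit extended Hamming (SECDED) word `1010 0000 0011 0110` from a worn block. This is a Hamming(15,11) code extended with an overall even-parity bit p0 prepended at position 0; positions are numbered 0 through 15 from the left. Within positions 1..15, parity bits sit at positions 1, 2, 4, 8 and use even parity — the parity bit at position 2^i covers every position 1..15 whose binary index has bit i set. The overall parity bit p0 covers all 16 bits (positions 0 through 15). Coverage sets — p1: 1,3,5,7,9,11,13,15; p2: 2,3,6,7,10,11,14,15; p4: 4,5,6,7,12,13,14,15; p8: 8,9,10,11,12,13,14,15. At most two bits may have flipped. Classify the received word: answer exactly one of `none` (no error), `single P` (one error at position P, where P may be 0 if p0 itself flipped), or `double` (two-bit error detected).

none

s1: b1⊕b3⊕b5⊕b7⊕b9⊕b11⊕b13⊕b15 = 0⊕0⊕0⊕0⊕0⊕1⊕1⊕0 = 0
s2: b2⊕b3⊕b6⊕b7⊕b10⊕b11⊕b14⊕b15 = 1⊕0⊕0⊕0⊕1⊕1⊕1⊕0 = 0
s4: b4⊕b5⊕b6⊕b7⊕b12⊕b13⊕b14⊕b15 = 0⊕0⊕0⊕0⊕0⊕1⊕1⊕0 = 0
s8: b8⊕b9⊕b10⊕b11⊕b12⊕b13⊕b14⊕b15 = 0⊕0⊕1⊕1⊕0⊕1⊕1⊕0 = 0
Syndrome (s8...s1) = 0000 → position 0 (no error).
Overall parity (XOR of all 16 bits, including p0): 1⊕0⊕1⊕0⊕0⊕0⊕0⊕0⊕0⊕0⊕1⊕1⊕0⊕1⊕1⊕0 = 0
Overall=0, syndrome position=0 → no error.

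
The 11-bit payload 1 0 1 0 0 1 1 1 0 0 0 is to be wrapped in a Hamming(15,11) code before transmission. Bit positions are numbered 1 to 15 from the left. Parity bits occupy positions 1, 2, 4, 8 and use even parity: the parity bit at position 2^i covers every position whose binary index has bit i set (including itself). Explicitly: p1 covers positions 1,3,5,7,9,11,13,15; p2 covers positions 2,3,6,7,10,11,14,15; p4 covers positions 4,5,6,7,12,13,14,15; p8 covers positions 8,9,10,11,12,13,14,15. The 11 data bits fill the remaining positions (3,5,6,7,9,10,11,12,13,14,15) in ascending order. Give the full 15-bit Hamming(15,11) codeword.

Place data bits at non-power-of-two positions: b3=1, b5=0, b6=1, b7=0, b9=0, b10=1, b11=1, b12=1, b13=0, b14=0, b15=0.
p1 = XOR of data positions {3,5,7,9,11,13,15} = 1⊕0⊕0⊕0⊕1⊕0⊕0 = 0
p2 = XOR of data positions {3,6,7,10,11,14,15} = 1⊕1⊕0⊕1⊕1⊕0⊕0 = 0
p4 = XOR of data positions {5,6,7,12,13,14,15} = 0⊕1⊕0⊕1⊕0⊕0⊕0 = 0
p8 = XOR of data positions {9,10,11,12,13,14,15} = 0⊕1⊕1⊕1⊕0⊕0⊕0 = 1
Codeword b1..b15 = 001001010111000

001001010111000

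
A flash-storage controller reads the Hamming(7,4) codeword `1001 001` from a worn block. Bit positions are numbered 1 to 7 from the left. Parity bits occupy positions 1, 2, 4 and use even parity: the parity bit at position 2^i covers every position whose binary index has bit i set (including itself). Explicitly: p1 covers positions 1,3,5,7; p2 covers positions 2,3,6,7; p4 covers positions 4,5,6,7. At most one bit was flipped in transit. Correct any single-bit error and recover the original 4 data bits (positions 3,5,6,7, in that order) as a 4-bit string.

s1: b1⊕b3⊕b5⊕b7 = 1⊕0⊕0⊕1 = 0
s2: b2⊕b3⊕b6⊕b7 = 0⊕0⊕0⊕1 = 1
s4: b4⊕b5⊕b6⊕b7 = 1⊕0⊕0⊕1 = 0
Syndrome (s4...s1) = 010 → position 2.
Flip bit 2: corrected codeword = 1101001
Data bits at positions 3,5,6,7: 0001

0001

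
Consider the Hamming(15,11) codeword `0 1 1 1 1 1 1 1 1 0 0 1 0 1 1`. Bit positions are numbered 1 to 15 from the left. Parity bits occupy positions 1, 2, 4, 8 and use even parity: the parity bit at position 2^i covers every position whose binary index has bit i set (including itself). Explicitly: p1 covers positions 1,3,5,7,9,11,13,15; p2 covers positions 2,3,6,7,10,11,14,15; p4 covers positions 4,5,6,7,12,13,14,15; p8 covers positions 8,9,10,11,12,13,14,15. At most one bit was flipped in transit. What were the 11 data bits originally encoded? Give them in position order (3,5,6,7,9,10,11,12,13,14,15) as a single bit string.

11111001111

s1: b1⊕b3⊕b5⊕b7⊕b9⊕b11⊕b13⊕b15 = 0⊕1⊕1⊕1⊕1⊕0⊕0⊕1 = 1
s2: b2⊕b3⊕b6⊕b7⊕b10⊕b11⊕b14⊕b15 = 1⊕1⊕1⊕1⊕0⊕0⊕1⊕1 = 0
s4: b4⊕b5⊕b6⊕b7⊕b12⊕b13⊕b14⊕b15 = 1⊕1⊕1⊕1⊕1⊕0⊕1⊕1 = 1
s8: b8⊕b9⊕b10⊕b11⊕b12⊕b13⊕b14⊕b15 = 1⊕1⊕0⊕0⊕1⊕0⊕1⊕1 = 1
Syndrome (s8...s1) = 1101 → position 13.
Flip bit 13: corrected codeword = 011111111001111
Data bits at positions 3,5,6,7,9,10,11,12,13,14,15: 11111001111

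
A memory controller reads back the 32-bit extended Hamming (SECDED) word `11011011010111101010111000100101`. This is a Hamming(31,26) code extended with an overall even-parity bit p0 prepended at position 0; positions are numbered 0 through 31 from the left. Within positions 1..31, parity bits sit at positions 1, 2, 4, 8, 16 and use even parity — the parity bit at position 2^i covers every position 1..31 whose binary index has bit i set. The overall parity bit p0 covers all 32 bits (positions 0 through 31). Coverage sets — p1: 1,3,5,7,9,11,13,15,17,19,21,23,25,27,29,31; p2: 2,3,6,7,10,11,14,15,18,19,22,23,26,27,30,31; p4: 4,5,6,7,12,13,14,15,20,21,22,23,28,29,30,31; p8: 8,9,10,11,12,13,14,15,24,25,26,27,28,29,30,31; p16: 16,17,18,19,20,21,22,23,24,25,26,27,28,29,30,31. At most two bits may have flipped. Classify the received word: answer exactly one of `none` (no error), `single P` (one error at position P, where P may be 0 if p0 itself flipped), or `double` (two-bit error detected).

single 7

s1: b1⊕b3⊕b5⊕b7⊕b9⊕b11⊕b13⊕b15⊕b17⊕b19⊕b21⊕b23⊕b25⊕b27⊕b29⊕b31 = 1⊕1⊕0⊕1⊕1⊕1⊕1⊕0⊕0⊕0⊕1⊕0⊕0⊕0⊕1⊕1 = 1
s2: b2⊕b3⊕b6⊕b7⊕b10⊕b11⊕b14⊕b15⊕b18⊕b19⊕b22⊕b23⊕b26⊕b27⊕b30⊕b31 = 0⊕1⊕1⊕1⊕0⊕1⊕1⊕0⊕1⊕0⊕1⊕0⊕1⊕0⊕0⊕1 = 1
s4: b4⊕b5⊕b6⊕b7⊕b12⊕b13⊕b14⊕b15⊕b20⊕b21⊕b22⊕b23⊕b28⊕b29⊕b30⊕b31 = 1⊕0⊕1⊕1⊕1⊕1⊕1⊕0⊕1⊕1⊕1⊕0⊕0⊕1⊕0⊕1 = 1
s8: b8⊕b9⊕b10⊕b11⊕b12⊕b13⊕b14⊕b15⊕b24⊕b25⊕b26⊕b27⊕b28⊕b29⊕b30⊕b31 = 0⊕1⊕0⊕1⊕1⊕1⊕1⊕0⊕0⊕0⊕1⊕0⊕0⊕1⊕0⊕1 = 0
s16: b16⊕b17⊕b18⊕b19⊕b20⊕b21⊕b22⊕b23⊕b24⊕b25⊕b26⊕b27⊕b28⊕b29⊕b30⊕b31 = 1⊕0⊕1⊕0⊕1⊕1⊕1⊕0⊕0⊕0⊕1⊕0⊕0⊕1⊕0⊕1 = 0
Syndrome (s16...s1) = 00111 → position 7.
Overall parity (XOR of all 32 bits, including p0): 1⊕1⊕0⊕1⊕1⊕0⊕1⊕1⊕0⊕1⊕0⊕1⊕1⊕1⊕1⊕0⊕1⊕0⊕1⊕0⊕1⊕1⊕1⊕0⊕0⊕0⊕1⊕0⊕0⊕1⊕0⊕1 = 1
Overall=1, syndrome position=7 → single-bit error at position 7.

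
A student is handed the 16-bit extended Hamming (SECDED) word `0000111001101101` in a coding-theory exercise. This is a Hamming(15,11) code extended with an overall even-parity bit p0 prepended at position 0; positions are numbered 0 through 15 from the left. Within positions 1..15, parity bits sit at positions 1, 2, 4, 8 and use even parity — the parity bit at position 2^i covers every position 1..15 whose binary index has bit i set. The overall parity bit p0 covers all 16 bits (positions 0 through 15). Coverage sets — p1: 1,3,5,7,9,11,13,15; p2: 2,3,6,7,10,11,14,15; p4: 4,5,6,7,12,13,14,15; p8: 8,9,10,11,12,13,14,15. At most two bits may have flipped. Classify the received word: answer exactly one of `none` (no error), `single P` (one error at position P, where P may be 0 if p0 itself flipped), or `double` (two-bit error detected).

double

s1: b1⊕b3⊕b5⊕b7⊕b9⊕b11⊕b13⊕b15 = 0⊕0⊕1⊕0⊕1⊕0⊕1⊕1 = 0
s2: b2⊕b3⊕b6⊕b7⊕b10⊕b11⊕b14⊕b15 = 0⊕0⊕1⊕0⊕1⊕0⊕0⊕1 = 1
s4: b4⊕b5⊕b6⊕b7⊕b12⊕b13⊕b14⊕b15 = 1⊕1⊕1⊕0⊕1⊕1⊕0⊕1 = 0
s8: b8⊕b9⊕b10⊕b11⊕b12⊕b13⊕b14⊕b15 = 0⊕1⊕1⊕0⊕1⊕1⊕0⊕1 = 1
Syndrome (s8...s1) = 1010 → position 10.
Overall parity (XOR of all 16 bits, including p0): 0⊕0⊕0⊕0⊕1⊕1⊕1⊕0⊕0⊕1⊕1⊕0⊕1⊕1⊕0⊕1 = 0
Overall=0, syndrome position=10 → double-bit error detected (uncorrectable).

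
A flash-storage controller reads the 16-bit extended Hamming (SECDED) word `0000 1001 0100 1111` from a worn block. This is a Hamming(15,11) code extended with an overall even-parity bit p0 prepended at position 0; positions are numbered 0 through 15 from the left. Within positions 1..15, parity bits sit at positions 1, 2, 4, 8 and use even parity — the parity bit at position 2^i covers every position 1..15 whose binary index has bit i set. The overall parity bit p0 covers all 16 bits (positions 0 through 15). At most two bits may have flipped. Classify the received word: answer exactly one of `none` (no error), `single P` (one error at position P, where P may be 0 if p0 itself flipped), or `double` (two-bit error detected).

single 10

s1: b1⊕b3⊕b5⊕b7⊕b9⊕b11⊕b13⊕b15 = 0⊕0⊕0⊕1⊕1⊕0⊕1⊕1 = 0
s2: b2⊕b3⊕b6⊕b7⊕b10⊕b11⊕b14⊕b15 = 0⊕0⊕0⊕1⊕0⊕0⊕1⊕1 = 1
s4: b4⊕b5⊕b6⊕b7⊕b12⊕b13⊕b14⊕b15 = 1⊕0⊕0⊕1⊕1⊕1⊕1⊕1 = 0
s8: b8⊕b9⊕b10⊕b11⊕b12⊕b13⊕b14⊕b15 = 0⊕1⊕0⊕0⊕1⊕1⊕1⊕1 = 1
Syndrome (s8...s1) = 1010 → position 10.
Overall parity (XOR of all 16 bits, including p0): 0⊕0⊕0⊕0⊕1⊕0⊕0⊕1⊕0⊕1⊕0⊕0⊕1⊕1⊕1⊕1 = 1
Overall=1, syndrome position=10 → single-bit error at position 10.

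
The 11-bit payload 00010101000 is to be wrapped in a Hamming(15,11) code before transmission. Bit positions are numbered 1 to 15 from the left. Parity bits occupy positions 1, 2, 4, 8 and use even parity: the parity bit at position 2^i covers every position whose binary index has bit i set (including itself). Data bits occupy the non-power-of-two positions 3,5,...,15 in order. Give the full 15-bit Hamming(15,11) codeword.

100000100101000

Place data bits at non-power-of-two positions: b3=0, b5=0, b6=0, b7=1, b9=0, b10=1, b11=0, b12=1, b13=0, b14=0, b15=0.
p1 = XOR of data positions {3,5,7,9,11,13,15} = 0⊕0⊕1⊕0⊕0⊕0⊕0 = 1
p2 = XOR of data positions {3,6,7,10,11,14,15} = 0⊕0⊕1⊕1⊕0⊕0⊕0 = 0
p4 = XOR of data positions {5,6,7,12,13,14,15} = 0⊕0⊕1⊕1⊕0⊕0⊕0 = 0
p8 = XOR of data positions {9,10,11,12,13,14,15} = 0⊕1⊕0⊕1⊕0⊕0⊕0 = 0
Codeword b1..b15 = 100000100101000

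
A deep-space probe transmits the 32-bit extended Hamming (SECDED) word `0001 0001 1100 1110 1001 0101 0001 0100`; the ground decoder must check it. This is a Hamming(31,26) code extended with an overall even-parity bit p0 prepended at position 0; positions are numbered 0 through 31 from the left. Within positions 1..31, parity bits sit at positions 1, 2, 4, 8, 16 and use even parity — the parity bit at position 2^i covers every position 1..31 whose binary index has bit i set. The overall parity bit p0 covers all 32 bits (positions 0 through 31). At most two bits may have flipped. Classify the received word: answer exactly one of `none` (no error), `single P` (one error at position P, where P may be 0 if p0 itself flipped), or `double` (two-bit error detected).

single 13

s1: b1⊕b3⊕b5⊕b7⊕b9⊕b11⊕b13⊕b15⊕b17⊕b19⊕b21⊕b23⊕b25⊕b27⊕b29⊕b31 = 0⊕1⊕0⊕1⊕1⊕0⊕1⊕0⊕0⊕1⊕1⊕1⊕0⊕1⊕1⊕0 = 1
s2: b2⊕b3⊕b6⊕b7⊕b10⊕b11⊕b14⊕b15⊕b18⊕b19⊕b22⊕b23⊕b26⊕b27⊕b30⊕b31 = 0⊕1⊕0⊕1⊕0⊕0⊕1⊕0⊕0⊕1⊕0⊕1⊕0⊕1⊕0⊕0 = 0
s4: b4⊕b5⊕b6⊕b7⊕b12⊕b13⊕b14⊕b15⊕b20⊕b21⊕b22⊕b23⊕b28⊕b29⊕b30⊕b31 = 0⊕0⊕0⊕1⊕1⊕1⊕1⊕0⊕0⊕1⊕0⊕1⊕0⊕1⊕0⊕0 = 1
s8: b8⊕b9⊕b10⊕b11⊕b12⊕b13⊕b14⊕b15⊕b24⊕b25⊕b26⊕b27⊕b28⊕b29⊕b30⊕b31 = 1⊕1⊕0⊕0⊕1⊕1⊕1⊕0⊕0⊕0⊕0⊕1⊕0⊕1⊕0⊕0 = 1
s16: b16⊕b17⊕b18⊕b19⊕b20⊕b21⊕b22⊕b23⊕b24⊕b25⊕b26⊕b27⊕b28⊕b29⊕b30⊕b31 = 1⊕0⊕0⊕1⊕0⊕1⊕0⊕1⊕0⊕0⊕0⊕1⊕0⊕1⊕0⊕0 = 0
Syndrome (s16...s1) = 01101 → position 13.
Overall parity (XOR of all 32 bits, including p0): 0⊕0⊕0⊕1⊕0⊕0⊕0⊕1⊕1⊕1⊕0⊕0⊕1⊕1⊕1⊕0⊕1⊕0⊕0⊕1⊕0⊕1⊕0⊕1⊕0⊕0⊕0⊕1⊕0⊕1⊕0⊕0 = 1
Overall=1, syndrome position=13 → single-bit error at position 13.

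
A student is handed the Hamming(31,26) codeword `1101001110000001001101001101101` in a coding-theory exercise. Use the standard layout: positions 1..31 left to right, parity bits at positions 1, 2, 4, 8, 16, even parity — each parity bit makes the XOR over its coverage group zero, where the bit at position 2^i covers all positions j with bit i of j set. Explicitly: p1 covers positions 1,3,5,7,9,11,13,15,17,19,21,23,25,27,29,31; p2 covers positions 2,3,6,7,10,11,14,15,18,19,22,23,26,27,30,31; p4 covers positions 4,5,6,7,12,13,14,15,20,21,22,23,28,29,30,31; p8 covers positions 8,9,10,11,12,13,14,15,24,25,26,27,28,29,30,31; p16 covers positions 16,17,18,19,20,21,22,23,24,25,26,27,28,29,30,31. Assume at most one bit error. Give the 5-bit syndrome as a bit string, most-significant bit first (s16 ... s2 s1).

11101

s1: b1⊕b3⊕b5⊕b7⊕b9⊕b11⊕b13⊕b15⊕b17⊕b19⊕b21⊕b23⊕b25⊕b27⊕b29⊕b31 = 1⊕0⊕0⊕1⊕1⊕0⊕0⊕0⊕0⊕1⊕0⊕0⊕1⊕0⊕1⊕1 = 1
s2: b2⊕b3⊕b6⊕b7⊕b10⊕b11⊕b14⊕b15⊕b18⊕b19⊕b22⊕b23⊕b26⊕b27⊕b30⊕b31 = 1⊕0⊕0⊕1⊕0⊕0⊕0⊕0⊕0⊕1⊕1⊕0⊕1⊕0⊕0⊕1 = 0
s4: b4⊕b5⊕b6⊕b7⊕b12⊕b13⊕b14⊕b15⊕b20⊕b21⊕b22⊕b23⊕b28⊕b29⊕b30⊕b31 = 1⊕0⊕0⊕1⊕0⊕0⊕0⊕0⊕1⊕0⊕1⊕0⊕1⊕1⊕0⊕1 = 1
s8: b8⊕b9⊕b10⊕b11⊕b12⊕b13⊕b14⊕b15⊕b24⊕b25⊕b26⊕b27⊕b28⊕b29⊕b30⊕b31 = 1⊕1⊕0⊕0⊕0⊕0⊕0⊕0⊕0⊕1⊕1⊕0⊕1⊕1⊕0⊕1 = 1
s16: b16⊕b17⊕b18⊕b19⊕b20⊕b21⊕b22⊕b23⊕b24⊕b25⊕b26⊕b27⊕b28⊕b29⊕b30⊕b31 = 1⊕0⊕0⊕1⊕1⊕0⊕1⊕0⊕0⊕1⊕1⊕0⊕1⊕1⊕0⊕1 = 1
Syndrome (s16...s1) = 11101 → position 29.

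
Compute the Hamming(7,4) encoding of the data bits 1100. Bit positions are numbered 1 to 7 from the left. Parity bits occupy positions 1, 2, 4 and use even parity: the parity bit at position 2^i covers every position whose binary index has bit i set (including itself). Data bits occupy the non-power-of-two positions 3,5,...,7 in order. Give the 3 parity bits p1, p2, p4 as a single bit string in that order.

011

Place data bits at non-power-of-two positions: b3=1, b5=1, b6=0, b7=0.
p1 = XOR of data positions {3,5,7} = 1⊕1⊕0 = 0
p2 = XOR of data positions {3,6,7} = 1⊕0⊕0 = 1
p4 = XOR of data positions {5,6,7} = 1⊕0⊕0 = 1
Parity bits p1,p2,p4 = 011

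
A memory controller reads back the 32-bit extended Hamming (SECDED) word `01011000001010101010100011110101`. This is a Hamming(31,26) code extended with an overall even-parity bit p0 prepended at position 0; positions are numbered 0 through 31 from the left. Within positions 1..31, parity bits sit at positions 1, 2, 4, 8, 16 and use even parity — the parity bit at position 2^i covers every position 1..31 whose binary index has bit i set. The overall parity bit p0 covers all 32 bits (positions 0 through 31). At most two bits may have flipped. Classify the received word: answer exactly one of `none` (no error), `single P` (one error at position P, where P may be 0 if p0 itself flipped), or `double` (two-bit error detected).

single 26

s1: b1⊕b3⊕b5⊕b7⊕b9⊕b11⊕b13⊕b15⊕b17⊕b19⊕b21⊕b23⊕b25⊕b27⊕b29⊕b31 = 1⊕1⊕0⊕0⊕0⊕0⊕0⊕0⊕0⊕0⊕0⊕0⊕1⊕1⊕1⊕1 = 0
s2: b2⊕b3⊕b6⊕b7⊕b10⊕b11⊕b14⊕b15⊕b18⊕b19⊕b22⊕b23⊕b26⊕b27⊕b30⊕b31 = 0⊕1⊕0⊕0⊕1⊕0⊕1⊕0⊕1⊕0⊕0⊕0⊕1⊕1⊕0⊕1 = 1
s4: b4⊕b5⊕b6⊕b7⊕b12⊕b13⊕b14⊕b15⊕b20⊕b21⊕b22⊕b23⊕b28⊕b29⊕b30⊕b31 = 1⊕0⊕0⊕0⊕1⊕0⊕1⊕0⊕1⊕0⊕0⊕0⊕0⊕1⊕0⊕1 = 0
s8: b8⊕b9⊕b10⊕b11⊕b12⊕b13⊕b14⊕b15⊕b24⊕b25⊕b26⊕b27⊕b28⊕b29⊕b30⊕b31 = 0⊕0⊕1⊕0⊕1⊕0⊕1⊕0⊕1⊕1⊕1⊕1⊕0⊕1⊕0⊕1 = 1
s16: b16⊕b17⊕b18⊕b19⊕b20⊕b21⊕b22⊕b23⊕b24⊕b25⊕b26⊕b27⊕b28⊕b29⊕b30⊕b31 = 1⊕0⊕1⊕0⊕1⊕0⊕0⊕0⊕1⊕1⊕1⊕1⊕0⊕1⊕0⊕1 = 1
Syndrome (s16...s1) = 11010 → position 26.
Overall parity (XOR of all 32 bits, including p0): 0⊕1⊕0⊕1⊕1⊕0⊕0⊕0⊕0⊕0⊕1⊕0⊕1⊕0⊕1⊕0⊕1⊕0⊕1⊕0⊕1⊕0⊕0⊕0⊕1⊕1⊕1⊕1⊕0⊕1⊕0⊕1 = 1
Overall=1, syndrome position=26 → single-bit error at position 26.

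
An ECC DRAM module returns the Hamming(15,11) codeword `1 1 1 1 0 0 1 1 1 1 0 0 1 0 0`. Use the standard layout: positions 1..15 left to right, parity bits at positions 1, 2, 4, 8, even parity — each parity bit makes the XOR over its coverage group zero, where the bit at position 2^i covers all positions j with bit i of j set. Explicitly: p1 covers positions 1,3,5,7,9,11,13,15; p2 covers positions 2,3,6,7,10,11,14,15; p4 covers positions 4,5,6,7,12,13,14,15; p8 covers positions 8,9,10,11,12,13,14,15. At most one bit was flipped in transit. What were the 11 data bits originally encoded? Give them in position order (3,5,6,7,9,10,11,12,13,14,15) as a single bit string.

11011100100

s1: b1⊕b3⊕b5⊕b7⊕b9⊕b11⊕b13⊕b15 = 1⊕1⊕0⊕1⊕1⊕0⊕1⊕0 = 1
s2: b2⊕b3⊕b6⊕b7⊕b10⊕b11⊕b14⊕b15 = 1⊕1⊕0⊕1⊕1⊕0⊕0⊕0 = 0
s4: b4⊕b5⊕b6⊕b7⊕b12⊕b13⊕b14⊕b15 = 1⊕0⊕0⊕1⊕0⊕1⊕0⊕0 = 1
s8: b8⊕b9⊕b10⊕b11⊕b12⊕b13⊕b14⊕b15 = 1⊕1⊕1⊕0⊕0⊕1⊕0⊕0 = 0
Syndrome (s8...s1) = 0101 → position 5.
Flip bit 5: corrected codeword = 111110111100100
Data bits at positions 3,5,6,7,9,10,11,12,13,14,15: 11011100100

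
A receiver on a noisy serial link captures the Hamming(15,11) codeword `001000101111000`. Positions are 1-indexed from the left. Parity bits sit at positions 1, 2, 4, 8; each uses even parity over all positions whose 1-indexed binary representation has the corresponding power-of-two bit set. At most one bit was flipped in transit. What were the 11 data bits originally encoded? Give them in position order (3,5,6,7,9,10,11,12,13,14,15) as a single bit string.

s1: b1⊕b3⊕b5⊕b7⊕b9⊕b11⊕b13⊕b15 = 0⊕1⊕0⊕1⊕1⊕1⊕0⊕0 = 0
s2: b2⊕b3⊕b6⊕b7⊕b10⊕b11⊕b14⊕b15 = 0⊕1⊕0⊕1⊕1⊕1⊕0⊕0 = 0
s4: b4⊕b5⊕b6⊕b7⊕b12⊕b13⊕b14⊕b15 = 0⊕0⊕0⊕1⊕1⊕0⊕0⊕0 = 0
s8: b8⊕b9⊕b10⊕b11⊕b12⊕b13⊕b14⊕b15 = 0⊕1⊕1⊕1⊕1⊕0⊕0⊕0 = 0
Syndrome (s8...s1) = 0000 → position 0 (no error).
No correction needed.
Data bits at positions 3,5,6,7,9,10,11,12,13,14,15: 10011111000

10011111000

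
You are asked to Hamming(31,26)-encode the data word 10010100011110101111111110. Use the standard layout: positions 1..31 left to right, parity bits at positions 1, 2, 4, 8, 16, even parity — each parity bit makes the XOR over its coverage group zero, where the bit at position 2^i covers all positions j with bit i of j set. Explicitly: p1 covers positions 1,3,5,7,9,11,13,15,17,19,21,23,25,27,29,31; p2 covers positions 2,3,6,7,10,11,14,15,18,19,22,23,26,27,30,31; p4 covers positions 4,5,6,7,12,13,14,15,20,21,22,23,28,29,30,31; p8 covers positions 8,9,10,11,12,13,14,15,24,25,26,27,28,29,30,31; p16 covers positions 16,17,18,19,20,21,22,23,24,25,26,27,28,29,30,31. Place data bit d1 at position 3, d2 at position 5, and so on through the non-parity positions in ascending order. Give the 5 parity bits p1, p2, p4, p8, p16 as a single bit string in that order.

01100

Place data bits at non-power-of-two positions: b3=1, b5=0, b6=0, b7=1, b9=0, b10=1, b11=0, b12=0, b13=0, b14=1, b15=1, b17=1, b18=1, b19=0, b20=1, b21=0, b22=1, b23=1, b24=1, b25=1, b26=1, b27=1, b28=1, b29=1, b30=1, b31=0.
p1 = XOR of data positions {3,5,7,9,11,13,15,17,19,21,23,25,27,29,31} = 1⊕0⊕1⊕0⊕0⊕0⊕1⊕1⊕0⊕0⊕1⊕1⊕1⊕1⊕0 = 0
p2 = XOR of data positions {3,6,7,10,11,14,15,18,19,22,23,26,27,30,31} = 1⊕0⊕1⊕1⊕0⊕1⊕1⊕1⊕0⊕1⊕1⊕1⊕1⊕1⊕0 = 1
p4 = XOR of data positions {5,6,7,12,13,14,15,20,21,22,23,28,29,30,31} = 0⊕0⊕1⊕0⊕0⊕1⊕1⊕1⊕0⊕1⊕1⊕1⊕1⊕1⊕0 = 1
p8 = XOR of data positions {9,10,11,12,13,14,15,24,25,26,27,28,29,30,31} = 0⊕1⊕0⊕0⊕0⊕1⊕1⊕1⊕1⊕1⊕1⊕1⊕1⊕1⊕0 = 0
p16 = XOR of data positions {17,18,19,20,21,22,23,24,25,26,27,28,29,30,31} = 1⊕1⊕0⊕1⊕0⊕1⊕1⊕1⊕1⊕1⊕1⊕1⊕1⊕1⊕0 = 0
Parity bits p1,p2,p4,p8,p16 = 01100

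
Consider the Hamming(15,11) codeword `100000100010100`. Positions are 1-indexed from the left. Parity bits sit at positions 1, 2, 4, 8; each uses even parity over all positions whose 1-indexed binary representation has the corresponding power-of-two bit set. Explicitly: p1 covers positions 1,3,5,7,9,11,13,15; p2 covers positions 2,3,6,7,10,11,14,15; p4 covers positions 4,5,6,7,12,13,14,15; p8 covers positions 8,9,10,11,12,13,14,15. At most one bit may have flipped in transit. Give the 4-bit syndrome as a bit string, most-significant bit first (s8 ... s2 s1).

0000

s1: b1⊕b3⊕b5⊕b7⊕b9⊕b11⊕b13⊕b15 = 1⊕0⊕0⊕1⊕0⊕1⊕1⊕0 = 0
s2: b2⊕b3⊕b6⊕b7⊕b10⊕b11⊕b14⊕b15 = 0⊕0⊕0⊕1⊕0⊕1⊕0⊕0 = 0
s4: b4⊕b5⊕b6⊕b7⊕b12⊕b13⊕b14⊕b15 = 0⊕0⊕0⊕1⊕0⊕1⊕0⊕0 = 0
s8: b8⊕b9⊕b10⊕b11⊕b12⊕b13⊕b14⊕b15 = 0⊕0⊕0⊕1⊕0⊕1⊕0⊕0 = 0
Syndrome (s8...s1) = 0000 → position 0 (no error).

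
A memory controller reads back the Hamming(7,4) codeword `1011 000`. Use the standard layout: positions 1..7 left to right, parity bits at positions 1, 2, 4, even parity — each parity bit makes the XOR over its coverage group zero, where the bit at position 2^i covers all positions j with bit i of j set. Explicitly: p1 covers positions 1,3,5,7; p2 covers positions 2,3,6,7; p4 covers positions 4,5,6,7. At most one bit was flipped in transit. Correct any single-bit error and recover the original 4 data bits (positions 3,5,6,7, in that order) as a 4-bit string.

s1: b1⊕b3⊕b5⊕b7 = 1⊕1⊕0⊕0 = 0
s2: b2⊕b3⊕b6⊕b7 = 0⊕1⊕0⊕0 = 1
s4: b4⊕b5⊕b6⊕b7 = 1⊕0⊕0⊕0 = 1
Syndrome (s4...s1) = 110 → position 6.
Flip bit 6: corrected codeword = 1011010
Data bits at positions 3,5,6,7: 1010

1010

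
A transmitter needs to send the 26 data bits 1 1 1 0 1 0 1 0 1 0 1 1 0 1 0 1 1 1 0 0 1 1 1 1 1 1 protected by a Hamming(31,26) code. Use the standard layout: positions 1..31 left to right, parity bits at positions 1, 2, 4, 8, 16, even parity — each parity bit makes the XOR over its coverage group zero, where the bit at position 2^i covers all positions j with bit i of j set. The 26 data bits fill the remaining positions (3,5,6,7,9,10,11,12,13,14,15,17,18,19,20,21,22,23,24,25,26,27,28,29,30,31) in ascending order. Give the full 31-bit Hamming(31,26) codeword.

Place data bits at non-power-of-two positions: b3=1, b5=1, b6=1, b7=0, b9=1, b10=0, b11=1, b12=0, b13=1, b14=0, b15=1, b17=1, b18=0, b19=1, b20=0, b21=1, b22=1, b23=1, b24=0, b25=0, b26=1, b27=1, b28=1, b29=1, b30=1, b31=1.
p1 = XOR of data positions {3,5,7,9,11,13,15,17,19,21,23,25,27,29,31} = 1⊕1⊕0⊕1⊕1⊕1⊕1⊕1⊕1⊕1⊕1⊕0⊕1⊕1⊕1 = 1
p2 = XOR of data positions {3,6,7,10,11,14,15,18,19,22,23,26,27,30,31} = 1⊕1⊕0⊕0⊕1⊕0⊕1⊕0⊕1⊕1⊕1⊕1⊕1⊕1⊕1 = 1
p4 = XOR of data positions {5,6,7,12,13,14,15,20,21,22,23,28,29,30,31} = 1⊕1⊕0⊕0⊕1⊕0⊕1⊕0⊕1⊕1⊕1⊕1⊕1⊕1⊕1 = 1
p8 = XOR of data positions {9,10,11,12,13,14,15,24,25,26,27,28,29,30,31} = 1⊕0⊕1⊕0⊕1⊕0⊕1⊕0⊕0⊕1⊕1⊕1⊕1⊕1⊕1 = 0
p16 = XOR of data positions {17,18,19,20,21,22,23,24,25,26,27,28,29,30,31} = 1⊕0⊕1⊕0⊕1⊕1⊕1⊕0⊕0⊕1⊕1⊕1⊕1⊕1⊕1 = 1
Codeword b1..b31 = 1111110010101011101011100111111

1111110010101011101011100111111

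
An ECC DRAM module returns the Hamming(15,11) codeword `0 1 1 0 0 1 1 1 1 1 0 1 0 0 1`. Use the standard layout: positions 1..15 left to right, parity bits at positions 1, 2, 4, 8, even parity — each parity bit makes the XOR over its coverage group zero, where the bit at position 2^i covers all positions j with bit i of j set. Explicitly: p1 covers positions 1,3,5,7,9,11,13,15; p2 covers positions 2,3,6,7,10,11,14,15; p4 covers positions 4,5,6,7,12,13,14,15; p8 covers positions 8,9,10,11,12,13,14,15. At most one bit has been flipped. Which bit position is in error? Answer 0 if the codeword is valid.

8

s1: b1⊕b3⊕b5⊕b7⊕b9⊕b11⊕b13⊕b15 = 0⊕1⊕0⊕1⊕1⊕0⊕0⊕1 = 0
s2: b2⊕b3⊕b6⊕b7⊕b10⊕b11⊕b14⊕b15 = 1⊕1⊕1⊕1⊕1⊕0⊕0⊕1 = 0
s4: b4⊕b5⊕b6⊕b7⊕b12⊕b13⊕b14⊕b15 = 0⊕0⊕1⊕1⊕1⊕0⊕0⊕1 = 0
s8: b8⊕b9⊕b10⊕b11⊕b12⊕b13⊕b14⊕b15 = 1⊕1⊕1⊕0⊕1⊕0⊕0⊕1 = 1
Syndrome (s8...s1) = 1000 → position 8.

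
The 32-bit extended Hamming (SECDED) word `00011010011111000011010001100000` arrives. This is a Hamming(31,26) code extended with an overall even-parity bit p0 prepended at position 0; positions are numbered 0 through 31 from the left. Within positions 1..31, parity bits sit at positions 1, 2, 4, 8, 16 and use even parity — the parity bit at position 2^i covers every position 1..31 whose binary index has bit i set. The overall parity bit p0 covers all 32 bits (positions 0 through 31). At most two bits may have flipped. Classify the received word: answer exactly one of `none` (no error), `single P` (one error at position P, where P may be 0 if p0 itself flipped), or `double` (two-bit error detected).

single 31

s1: b1⊕b3⊕b5⊕b7⊕b9⊕b11⊕b13⊕b15⊕b17⊕b19⊕b21⊕b23⊕b25⊕b27⊕b29⊕b31 = 0⊕1⊕0⊕0⊕1⊕1⊕1⊕0⊕0⊕1⊕1⊕0⊕1⊕0⊕0⊕0 = 1
s2: b2⊕b3⊕b6⊕b7⊕b10⊕b11⊕b14⊕b15⊕b18⊕b19⊕b22⊕b23⊕b26⊕b27⊕b30⊕b31 = 0⊕1⊕1⊕0⊕1⊕1⊕0⊕0⊕1⊕1⊕0⊕0⊕1⊕0⊕0⊕0 = 1
s4: b4⊕b5⊕b6⊕b7⊕b12⊕b13⊕b14⊕b15⊕b20⊕b21⊕b22⊕b23⊕b28⊕b29⊕b30⊕b31 = 1⊕0⊕1⊕0⊕1⊕1⊕0⊕0⊕0⊕1⊕0⊕0⊕0⊕0⊕0⊕0 = 1
s8: b8⊕b9⊕b10⊕b11⊕b12⊕b13⊕b14⊕b15⊕b24⊕b25⊕b26⊕b27⊕b28⊕b29⊕b30⊕b31 = 0⊕1⊕1⊕1⊕1⊕1⊕0⊕0⊕0⊕1⊕1⊕0⊕0⊕0⊕0⊕0 = 1
s16: b16⊕b17⊕b18⊕b19⊕b20⊕b21⊕b22⊕b23⊕b24⊕b25⊕b26⊕b27⊕b28⊕b29⊕b30⊕b31 = 0⊕0⊕1⊕1⊕0⊕1⊕0⊕0⊕0⊕1⊕1⊕0⊕0⊕0⊕0⊕0 = 1
Syndrome (s16...s1) = 11111 → position 31.
Overall parity (XOR of all 32 bits, including p0): 0⊕0⊕0⊕1⊕1⊕0⊕1⊕0⊕0⊕1⊕1⊕1⊕1⊕1⊕0⊕0⊕0⊕0⊕1⊕1⊕0⊕1⊕0⊕0⊕0⊕1⊕1⊕0⊕0⊕0⊕0⊕0 = 1
Overall=1, syndrome position=31 → single-bit error at position 31.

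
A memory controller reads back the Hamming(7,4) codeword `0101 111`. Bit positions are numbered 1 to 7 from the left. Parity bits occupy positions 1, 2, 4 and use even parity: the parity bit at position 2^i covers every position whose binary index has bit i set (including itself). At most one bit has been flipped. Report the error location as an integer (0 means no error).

s1: b1⊕b3⊕b5⊕b7 = 0⊕0⊕1⊕1 = 0
s2: b2⊕b3⊕b6⊕b7 = 1⊕0⊕1⊕1 = 1
s4: b4⊕b5⊕b6⊕b7 = 1⊕1⊕1⊕1 = 0
Syndrome (s4...s1) = 010 → position 2.

2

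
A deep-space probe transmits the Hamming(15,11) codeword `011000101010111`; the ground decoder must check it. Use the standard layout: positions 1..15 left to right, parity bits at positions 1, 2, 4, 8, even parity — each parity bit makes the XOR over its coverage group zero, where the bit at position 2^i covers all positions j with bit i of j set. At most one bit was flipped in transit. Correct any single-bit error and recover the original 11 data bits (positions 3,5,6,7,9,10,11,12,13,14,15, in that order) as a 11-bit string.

10011010111

s1: b1⊕b3⊕b5⊕b7⊕b9⊕b11⊕b13⊕b15 = 0⊕1⊕0⊕1⊕1⊕1⊕1⊕1 = 0
s2: b2⊕b3⊕b6⊕b7⊕b10⊕b11⊕b14⊕b15 = 1⊕1⊕0⊕1⊕0⊕1⊕1⊕1 = 0
s4: b4⊕b5⊕b6⊕b7⊕b12⊕b13⊕b14⊕b15 = 0⊕0⊕0⊕1⊕0⊕1⊕1⊕1 = 0
s8: b8⊕b9⊕b10⊕b11⊕b12⊕b13⊕b14⊕b15 = 0⊕1⊕0⊕1⊕0⊕1⊕1⊕1 = 1
Syndrome (s8...s1) = 1000 → position 8.
Flip bit 8: corrected codeword = 011000111010111
Data bits at positions 3,5,6,7,9,10,11,12,13,14,15: 10011010111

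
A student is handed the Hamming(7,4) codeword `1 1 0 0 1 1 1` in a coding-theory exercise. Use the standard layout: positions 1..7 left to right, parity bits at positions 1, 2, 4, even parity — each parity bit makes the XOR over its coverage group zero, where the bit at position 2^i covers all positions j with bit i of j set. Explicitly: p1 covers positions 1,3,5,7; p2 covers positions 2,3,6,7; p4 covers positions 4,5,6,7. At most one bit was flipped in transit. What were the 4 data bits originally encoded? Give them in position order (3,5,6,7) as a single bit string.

0110

s1: b1⊕b3⊕b5⊕b7 = 1⊕0⊕1⊕1 = 1
s2: b2⊕b3⊕b6⊕b7 = 1⊕0⊕1⊕1 = 1
s4: b4⊕b5⊕b6⊕b7 = 0⊕1⊕1⊕1 = 1
Syndrome (s4...s1) = 111 → position 7.
Flip bit 7: corrected codeword = 1100110
Data bits at positions 3,5,6,7: 0110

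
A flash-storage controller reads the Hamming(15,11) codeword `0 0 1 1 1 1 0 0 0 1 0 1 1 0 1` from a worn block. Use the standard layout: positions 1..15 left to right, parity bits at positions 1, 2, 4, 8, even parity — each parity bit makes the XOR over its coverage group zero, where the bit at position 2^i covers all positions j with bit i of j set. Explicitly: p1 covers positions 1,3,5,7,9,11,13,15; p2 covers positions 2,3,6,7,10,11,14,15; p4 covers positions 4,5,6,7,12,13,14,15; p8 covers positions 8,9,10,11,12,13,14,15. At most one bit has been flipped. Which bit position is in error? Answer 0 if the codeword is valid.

s1: b1⊕b3⊕b5⊕b7⊕b9⊕b11⊕b13⊕b15 = 0⊕1⊕1⊕0⊕0⊕0⊕1⊕1 = 0
s2: b2⊕b3⊕b6⊕b7⊕b10⊕b11⊕b14⊕b15 = 0⊕1⊕1⊕0⊕1⊕0⊕0⊕1 = 0
s4: b4⊕b5⊕b6⊕b7⊕b12⊕b13⊕b14⊕b15 = 1⊕1⊕1⊕0⊕1⊕1⊕0⊕1 = 0
s8: b8⊕b9⊕b10⊕b11⊕b12⊕b13⊕b14⊕b15 = 0⊕0⊕1⊕0⊕1⊕1⊕0⊕1 = 0
Syndrome (s8...s1) = 0000 → position 0 (no error).

0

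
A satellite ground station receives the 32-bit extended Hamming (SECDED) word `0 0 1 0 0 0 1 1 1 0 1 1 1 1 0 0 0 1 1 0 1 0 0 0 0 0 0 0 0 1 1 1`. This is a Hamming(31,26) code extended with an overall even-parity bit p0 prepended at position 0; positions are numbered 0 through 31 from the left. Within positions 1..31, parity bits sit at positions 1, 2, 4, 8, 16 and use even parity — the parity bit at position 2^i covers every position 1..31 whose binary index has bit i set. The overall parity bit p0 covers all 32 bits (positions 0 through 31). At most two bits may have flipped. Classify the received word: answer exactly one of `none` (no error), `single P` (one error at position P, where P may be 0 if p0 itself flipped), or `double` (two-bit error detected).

s1: b1⊕b3⊕b5⊕b7⊕b9⊕b11⊕b13⊕b15⊕b17⊕b19⊕b21⊕b23⊕b25⊕b27⊕b29⊕b31 = 0⊕0⊕0⊕1⊕0⊕1⊕1⊕0⊕1⊕0⊕0⊕0⊕0⊕0⊕1⊕1 = 0
s2: b2⊕b3⊕b6⊕b7⊕b10⊕b11⊕b14⊕b15⊕b18⊕b19⊕b22⊕b23⊕b26⊕b27⊕b30⊕b31 = 1⊕0⊕1⊕1⊕1⊕1⊕0⊕0⊕1⊕0⊕0⊕0⊕0⊕0⊕1⊕1 = 0
s4: b4⊕b5⊕b6⊕b7⊕b12⊕b13⊕b14⊕b15⊕b20⊕b21⊕b22⊕b23⊕b28⊕b29⊕b30⊕b31 = 0⊕0⊕1⊕1⊕1⊕1⊕0⊕0⊕1⊕0⊕0⊕0⊕0⊕1⊕1⊕1 = 0
s8: b8⊕b9⊕b10⊕b11⊕b12⊕b13⊕b14⊕b15⊕b24⊕b25⊕b26⊕b27⊕b28⊕b29⊕b30⊕b31 = 1⊕0⊕1⊕1⊕1⊕1⊕0⊕0⊕0⊕0⊕0⊕0⊕0⊕1⊕1⊕1 = 0
s16: b16⊕b17⊕b18⊕b19⊕b20⊕b21⊕b22⊕b23⊕b24⊕b25⊕b26⊕b27⊕b28⊕b29⊕b30⊕b31 = 0⊕1⊕1⊕0⊕1⊕0⊕0⊕0⊕0⊕0⊕0⊕0⊕0⊕1⊕1⊕1 = 0
Syndrome (s16...s1) = 00000 → position 0 (no error).
Overall parity (XOR of all 32 bits, including p0): 0⊕0⊕1⊕0⊕0⊕0⊕1⊕1⊕1⊕0⊕1⊕1⊕1⊕1⊕0⊕0⊕0⊕1⊕1⊕0⊕1⊕0⊕0⊕0⊕0⊕0⊕0⊕0⊕0⊕1⊕1⊕1 = 0
Overall=0, syndrome position=0 → no error.

none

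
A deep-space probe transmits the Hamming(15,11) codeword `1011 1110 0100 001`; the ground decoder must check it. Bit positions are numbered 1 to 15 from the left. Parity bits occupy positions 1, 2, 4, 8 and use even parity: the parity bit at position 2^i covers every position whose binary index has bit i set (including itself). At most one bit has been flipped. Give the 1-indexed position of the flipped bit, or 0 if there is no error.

7

s1: b1⊕b3⊕b5⊕b7⊕b9⊕b11⊕b13⊕b15 = 1⊕1⊕1⊕1⊕0⊕0⊕0⊕1 = 1
s2: b2⊕b3⊕b6⊕b7⊕b10⊕b11⊕b14⊕b15 = 0⊕1⊕1⊕1⊕1⊕0⊕0⊕1 = 1
s4: b4⊕b5⊕b6⊕b7⊕b12⊕b13⊕b14⊕b15 = 1⊕1⊕1⊕1⊕0⊕0⊕0⊕1 = 1
s8: b8⊕b9⊕b10⊕b11⊕b12⊕b13⊕b14⊕b15 = 0⊕0⊕1⊕0⊕0⊕0⊕0⊕1 = 0
Syndrome (s8...s1) = 0111 → position 7.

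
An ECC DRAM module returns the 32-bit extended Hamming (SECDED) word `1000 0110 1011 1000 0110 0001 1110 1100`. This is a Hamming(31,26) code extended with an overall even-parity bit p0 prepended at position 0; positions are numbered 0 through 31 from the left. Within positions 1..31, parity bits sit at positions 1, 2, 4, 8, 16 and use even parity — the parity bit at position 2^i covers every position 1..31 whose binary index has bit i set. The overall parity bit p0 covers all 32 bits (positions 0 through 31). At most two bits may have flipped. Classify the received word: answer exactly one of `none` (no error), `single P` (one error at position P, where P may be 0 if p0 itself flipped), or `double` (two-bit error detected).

s1: b1⊕b3⊕b5⊕b7⊕b9⊕b11⊕b13⊕b15⊕b17⊕b19⊕b21⊕b23⊕b25⊕b27⊕b29⊕b31 = 0⊕0⊕1⊕0⊕0⊕1⊕0⊕0⊕1⊕0⊕0⊕1⊕1⊕0⊕1⊕0 = 0
s2: b2⊕b3⊕b6⊕b7⊕b10⊕b11⊕b14⊕b15⊕b18⊕b19⊕b22⊕b23⊕b26⊕b27⊕b30⊕b31 = 0⊕0⊕1⊕0⊕1⊕1⊕0⊕0⊕1⊕0⊕0⊕1⊕1⊕0⊕0⊕0 = 0
s4: b4⊕b5⊕b6⊕b7⊕b12⊕b13⊕b14⊕b15⊕b20⊕b21⊕b22⊕b23⊕b28⊕b29⊕b30⊕b31 = 0⊕1⊕1⊕0⊕1⊕0⊕0⊕0⊕0⊕0⊕0⊕1⊕1⊕1⊕0⊕0 = 0
s8: b8⊕b9⊕b10⊕b11⊕b12⊕b13⊕b14⊕b15⊕b24⊕b25⊕b26⊕b27⊕b28⊕b29⊕b30⊕b31 = 1⊕0⊕1⊕1⊕1⊕0⊕0⊕0⊕1⊕1⊕1⊕0⊕1⊕1⊕0⊕0 = 1
s16: b16⊕b17⊕b18⊕b19⊕b20⊕b21⊕b22⊕b23⊕b24⊕b25⊕b26⊕b27⊕b28⊕b29⊕b30⊕b31 = 0⊕1⊕1⊕0⊕0⊕0⊕0⊕1⊕1⊕1⊕1⊕0⊕1⊕1⊕0⊕0 = 0
Syndrome (s16...s1) = 01000 → position 8.
Overall parity (XOR of all 32 bits, including p0): 1⊕0⊕0⊕0⊕0⊕1⊕1⊕0⊕1⊕0⊕1⊕1⊕1⊕0⊕0⊕0⊕0⊕1⊕1⊕0⊕0⊕0⊕0⊕1⊕1⊕1⊕1⊕0⊕1⊕1⊕0⊕0 = 1
Overall=1, syndrome position=8 → single-bit error at position 8.

single 8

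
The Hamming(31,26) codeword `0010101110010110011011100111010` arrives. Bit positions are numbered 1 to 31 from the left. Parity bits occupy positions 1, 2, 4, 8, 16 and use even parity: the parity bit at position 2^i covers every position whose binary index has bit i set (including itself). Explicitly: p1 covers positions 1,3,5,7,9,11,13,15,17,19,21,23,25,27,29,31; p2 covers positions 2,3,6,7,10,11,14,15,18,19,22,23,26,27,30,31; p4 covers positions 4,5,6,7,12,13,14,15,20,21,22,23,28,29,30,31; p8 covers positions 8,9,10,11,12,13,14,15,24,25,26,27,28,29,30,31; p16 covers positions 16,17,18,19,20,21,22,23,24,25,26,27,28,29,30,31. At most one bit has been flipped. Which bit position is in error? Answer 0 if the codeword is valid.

s1: b1⊕b3⊕b5⊕b7⊕b9⊕b11⊕b13⊕b15⊕b17⊕b19⊕b21⊕b23⊕b25⊕b27⊕b29⊕b31 = 0⊕1⊕1⊕1⊕1⊕0⊕0⊕1⊕0⊕1⊕1⊕1⊕0⊕1⊕0⊕0 = 1
s2: b2⊕b3⊕b6⊕b7⊕b10⊕b11⊕b14⊕b15⊕b18⊕b19⊕b22⊕b23⊕b26⊕b27⊕b30⊕b31 = 0⊕1⊕0⊕1⊕0⊕0⊕1⊕1⊕1⊕1⊕1⊕1⊕1⊕1⊕1⊕0 = 1
s4: b4⊕b5⊕b6⊕b7⊕b12⊕b13⊕b14⊕b15⊕b20⊕b21⊕b22⊕b23⊕b28⊕b29⊕b30⊕b31 = 0⊕1⊕0⊕1⊕1⊕0⊕1⊕1⊕0⊕1⊕1⊕1⊕1⊕0⊕1⊕0 = 0
s8: b8⊕b9⊕b10⊕b11⊕b12⊕b13⊕b14⊕b15⊕b24⊕b25⊕b26⊕b27⊕b28⊕b29⊕b30⊕b31 = 1⊕1⊕0⊕0⊕1⊕0⊕1⊕1⊕0⊕0⊕1⊕1⊕1⊕0⊕1⊕0 = 1
s16: b16⊕b17⊕b18⊕b19⊕b20⊕b21⊕b22⊕b23⊕b24⊕b25⊕b26⊕b27⊕b28⊕b29⊕b30⊕b31 = 0⊕0⊕1⊕1⊕0⊕1⊕1⊕1⊕0⊕0⊕1⊕1⊕1⊕0⊕1⊕0 = 1
Syndrome (s16...s1) = 11011 → position 27.

27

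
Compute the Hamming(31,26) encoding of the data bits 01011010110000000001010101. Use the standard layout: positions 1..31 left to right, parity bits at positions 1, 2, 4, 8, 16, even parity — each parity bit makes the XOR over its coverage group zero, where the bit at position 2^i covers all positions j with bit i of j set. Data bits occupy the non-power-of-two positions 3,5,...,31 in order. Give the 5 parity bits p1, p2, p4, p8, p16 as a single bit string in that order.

11000

Place data bits at non-power-of-two positions: b3=0, b5=1, b6=0, b7=1, b9=1, b10=0, b11=1, b12=0, b13=1, b14=1, b15=0, b17=0, b18=0, b19=0, b20=0, b21=0, b22=0, b23=0, b24=0, b25=1, b26=0, b27=1, b28=0, b29=1, b30=0, b31=1.
p1 = XOR of data positions {3,5,7,9,11,13,15,17,19,21,23,25,27,29,31} = 0⊕1⊕1⊕1⊕1⊕1⊕0⊕0⊕0⊕0⊕0⊕1⊕1⊕1⊕1 = 1
p2 = XOR of data positions {3,6,7,10,11,14,15,18,19,22,23,26,27,30,31} = 0⊕0⊕1⊕0⊕1⊕1⊕0⊕0⊕0⊕0⊕0⊕0⊕1⊕0⊕1 = 1
p4 = XOR of data positions {5,6,7,12,13,14,15,20,21,22,23,28,29,30,31} = 1⊕0⊕1⊕0⊕1⊕1⊕0⊕0⊕0⊕0⊕0⊕0⊕1⊕0⊕1 = 0
p8 = XOR of data positions {9,10,11,12,13,14,15,24,25,26,27,28,29,30,31} = 1⊕0⊕1⊕0⊕1⊕1⊕0⊕0⊕1⊕0⊕1⊕0⊕1⊕0⊕1 = 0
p16 = XOR of data positions {17,18,19,20,21,22,23,24,25,26,27,28,29,30,31} = 0⊕0⊕0⊕0⊕0⊕0⊕0⊕0⊕1⊕0⊕1⊕0⊕1⊕0⊕1 = 0
Parity bits p1,p2,p4,p8,p16 = 11000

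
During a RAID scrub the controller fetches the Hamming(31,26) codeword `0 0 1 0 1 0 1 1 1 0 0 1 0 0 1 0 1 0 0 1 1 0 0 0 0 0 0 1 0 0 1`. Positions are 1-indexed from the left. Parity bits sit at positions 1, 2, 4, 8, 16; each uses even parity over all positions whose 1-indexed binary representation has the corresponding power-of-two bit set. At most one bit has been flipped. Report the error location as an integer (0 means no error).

16

s1: b1⊕b3⊕b5⊕b7⊕b9⊕b11⊕b13⊕b15⊕b17⊕b19⊕b21⊕b23⊕b25⊕b27⊕b29⊕b31 = 0⊕1⊕1⊕1⊕1⊕0⊕0⊕1⊕1⊕0⊕1⊕0⊕0⊕0⊕0⊕1 = 0
s2: b2⊕b3⊕b6⊕b7⊕b10⊕b11⊕b14⊕b15⊕b18⊕b19⊕b22⊕b23⊕b26⊕b27⊕b30⊕b31 = 0⊕1⊕0⊕1⊕0⊕0⊕0⊕1⊕0⊕0⊕0⊕0⊕0⊕0⊕0⊕1 = 0
s4: b4⊕b5⊕b6⊕b7⊕b12⊕b13⊕b14⊕b15⊕b20⊕b21⊕b22⊕b23⊕b28⊕b29⊕b30⊕b31 = 0⊕1⊕0⊕1⊕1⊕0⊕0⊕1⊕1⊕1⊕0⊕0⊕1⊕0⊕0⊕1 = 0
s8: b8⊕b9⊕b10⊕b11⊕b12⊕b13⊕b14⊕b15⊕b24⊕b25⊕b26⊕b27⊕b28⊕b29⊕b30⊕b31 = 1⊕1⊕0⊕0⊕1⊕0⊕0⊕1⊕0⊕0⊕0⊕0⊕1⊕0⊕0⊕1 = 0
s16: b16⊕b17⊕b18⊕b19⊕b20⊕b21⊕b22⊕b23⊕b24⊕b25⊕b26⊕b27⊕b28⊕b29⊕b30⊕b31 = 0⊕1⊕0⊕0⊕1⊕1⊕0⊕0⊕0⊕0⊕0⊕0⊕1⊕0⊕0⊕1 = 1
Syndrome (s16...s1) = 10000 → position 16.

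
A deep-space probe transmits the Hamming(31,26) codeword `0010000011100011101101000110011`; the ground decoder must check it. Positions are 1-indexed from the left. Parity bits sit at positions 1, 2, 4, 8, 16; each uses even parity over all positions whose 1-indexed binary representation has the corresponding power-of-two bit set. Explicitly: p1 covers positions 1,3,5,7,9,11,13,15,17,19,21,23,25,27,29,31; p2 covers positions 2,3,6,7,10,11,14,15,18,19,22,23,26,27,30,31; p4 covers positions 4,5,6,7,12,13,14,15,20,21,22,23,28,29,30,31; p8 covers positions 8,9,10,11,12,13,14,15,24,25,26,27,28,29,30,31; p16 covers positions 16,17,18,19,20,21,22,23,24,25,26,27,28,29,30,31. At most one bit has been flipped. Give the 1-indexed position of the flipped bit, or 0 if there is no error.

20

s1: b1⊕b3⊕b5⊕b7⊕b9⊕b11⊕b13⊕b15⊕b17⊕b19⊕b21⊕b23⊕b25⊕b27⊕b29⊕b31 = 0⊕1⊕0⊕0⊕1⊕1⊕0⊕1⊕1⊕1⊕0⊕0⊕0⊕1⊕0⊕1 = 0
s2: b2⊕b3⊕b6⊕b7⊕b10⊕b11⊕b14⊕b15⊕b18⊕b19⊕b22⊕b23⊕b26⊕b27⊕b30⊕b31 = 0⊕1⊕0⊕0⊕1⊕1⊕0⊕1⊕0⊕1⊕1⊕0⊕1⊕1⊕1⊕1 = 0
s4: b4⊕b5⊕b6⊕b7⊕b12⊕b13⊕b14⊕b15⊕b20⊕b21⊕b22⊕b23⊕b28⊕b29⊕b30⊕b31 = 0⊕0⊕0⊕0⊕0⊕0⊕0⊕1⊕1⊕0⊕1⊕0⊕0⊕0⊕1⊕1 = 1
s8: b8⊕b9⊕b10⊕b11⊕b12⊕b13⊕b14⊕b15⊕b24⊕b25⊕b26⊕b27⊕b28⊕b29⊕b30⊕b31 = 0⊕1⊕1⊕1⊕0⊕0⊕0⊕1⊕0⊕0⊕1⊕1⊕0⊕0⊕1⊕1 = 0
s16: b16⊕b17⊕b18⊕b19⊕b20⊕b21⊕b22⊕b23⊕b24⊕b25⊕b26⊕b27⊕b28⊕b29⊕b30⊕b31 = 1⊕1⊕0⊕1⊕1⊕0⊕1⊕0⊕0⊕0⊕1⊕1⊕0⊕0⊕1⊕1 = 1
Syndrome (s16...s1) = 10100 → position 20.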